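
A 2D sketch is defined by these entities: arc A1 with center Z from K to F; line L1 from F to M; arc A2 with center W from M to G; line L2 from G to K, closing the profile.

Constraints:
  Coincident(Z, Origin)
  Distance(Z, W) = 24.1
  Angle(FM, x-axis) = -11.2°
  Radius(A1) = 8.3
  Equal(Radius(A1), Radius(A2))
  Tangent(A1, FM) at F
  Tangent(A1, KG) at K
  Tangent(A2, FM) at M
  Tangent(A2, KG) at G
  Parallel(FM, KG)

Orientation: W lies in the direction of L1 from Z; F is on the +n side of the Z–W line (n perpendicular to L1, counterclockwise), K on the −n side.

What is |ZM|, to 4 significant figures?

25.49

The slot axis is L1's direction at -11.2°, so u = (cos -11.2°, sin -11.2°) = (0.9810, -0.1942) and n = (−sin -11.2°, cos -11.2°) = (0.1942, 0.9810). Z is at the origin and W lies 24.1 along u from Z, so W = 24.1·u = (23.64, -4.681). Tangency of A1 to both parallel lines with radius 8.3 puts F and K at Z ± 8.3·n: F = (1.612, 8.142), K = (-1.612, -8.142). Equal radii place M and G the same way about W: M = W + 8.3·n = (25.25, 3.461), G = W − 8.3·n = (22.03, -12.82). Then |ZM| = |M − Z| = 25.49.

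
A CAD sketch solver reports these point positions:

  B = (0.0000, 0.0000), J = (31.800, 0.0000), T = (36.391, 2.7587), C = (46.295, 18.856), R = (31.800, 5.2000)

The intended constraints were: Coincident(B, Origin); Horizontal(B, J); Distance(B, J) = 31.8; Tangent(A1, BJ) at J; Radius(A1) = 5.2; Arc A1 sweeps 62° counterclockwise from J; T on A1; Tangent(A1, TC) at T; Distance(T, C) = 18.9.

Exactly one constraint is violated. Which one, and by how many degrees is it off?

Tangent(A1, TC) at T — off by 3.60°.

B = (0.00, 0.00) ✓; B.y = 0.00, J.y = 0.00 ✓; |BJ| = 31.80 ✓; ∠(RJ, JB) = 90.00° ✓; |RJ| = 5.200 ✓; bearing(R→T) − bearing(R→J) = 62.00° ✓; |RT| = 5.200 ✓; ∠(RT, TC) = 93.60° ✗; |TC| = 18.90 ✓.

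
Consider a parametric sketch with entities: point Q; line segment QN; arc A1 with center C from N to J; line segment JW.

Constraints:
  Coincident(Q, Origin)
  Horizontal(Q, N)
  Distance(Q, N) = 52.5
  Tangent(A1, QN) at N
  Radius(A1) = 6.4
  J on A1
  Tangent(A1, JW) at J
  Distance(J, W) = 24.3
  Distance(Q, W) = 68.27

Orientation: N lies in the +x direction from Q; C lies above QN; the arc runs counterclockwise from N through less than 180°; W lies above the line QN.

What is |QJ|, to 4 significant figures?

59.15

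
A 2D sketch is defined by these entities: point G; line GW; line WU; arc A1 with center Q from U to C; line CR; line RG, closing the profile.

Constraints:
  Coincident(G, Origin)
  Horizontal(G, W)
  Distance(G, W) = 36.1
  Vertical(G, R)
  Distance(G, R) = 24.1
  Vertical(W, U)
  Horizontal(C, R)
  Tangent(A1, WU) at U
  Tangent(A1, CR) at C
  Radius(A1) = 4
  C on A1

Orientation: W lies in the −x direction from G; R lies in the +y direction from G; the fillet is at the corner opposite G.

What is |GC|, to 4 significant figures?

40.14

G is at the origin; G and W share the same y with |GW| = 36.1 and W on the −x side, so W = (-36.10, 0.000). G and R share the same x with |GR| = 24.1 and R on the +y side, so R = (0.000, 24.10). The virtual corner opposite G is at (-36.10, 24.10). The tangent condition forces QU to be normal to WU and the tangent condition forces QC to be normal to CR, with radius 4.0, so the center Q sits 4.0 in from both sides at Q = (-32.10, 20.10). That places the tangent points at U = (-36.10, 20.10) on WU and C = (-32.10, 24.10) on CR. Then |GC| = |C − G| = 40.14.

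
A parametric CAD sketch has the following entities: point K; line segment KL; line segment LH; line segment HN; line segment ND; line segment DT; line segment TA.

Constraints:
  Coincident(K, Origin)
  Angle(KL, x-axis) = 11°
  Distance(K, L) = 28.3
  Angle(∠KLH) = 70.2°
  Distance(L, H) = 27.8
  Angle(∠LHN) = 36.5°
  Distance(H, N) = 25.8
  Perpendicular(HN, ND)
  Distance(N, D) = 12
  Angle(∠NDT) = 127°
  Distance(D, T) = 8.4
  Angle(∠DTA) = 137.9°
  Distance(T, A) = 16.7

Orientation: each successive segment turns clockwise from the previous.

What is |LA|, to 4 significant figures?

19.91

K is at the origin; KL runs at 11.0° with length 28.3, so L = (27.78, 5.400). ∠KLH = 70.2° gives LH at -98.80° from the x-axis; with |LH| = 27.8, H = (23.53, -22.07). ∠LHN = 36.5° gives HN at 117.7° from the x-axis; with |HN| = 25.8, N = (11.53, 0.7703). HN ⟂ ND, so ND runs at 27.70°; with |ND| = 12.0, D = (22.16, 6.348). ∠NDT = 127.0° gives DT at -25.30° from the x-axis; with |DT| = 8.4, T = (29.75, 2.759). ∠DTA = 137.9° gives TA at -67.40° from the x-axis; with |TA| = 16.7, A = (36.17, -12.66). Then |LA| = |A − L| = 19.91.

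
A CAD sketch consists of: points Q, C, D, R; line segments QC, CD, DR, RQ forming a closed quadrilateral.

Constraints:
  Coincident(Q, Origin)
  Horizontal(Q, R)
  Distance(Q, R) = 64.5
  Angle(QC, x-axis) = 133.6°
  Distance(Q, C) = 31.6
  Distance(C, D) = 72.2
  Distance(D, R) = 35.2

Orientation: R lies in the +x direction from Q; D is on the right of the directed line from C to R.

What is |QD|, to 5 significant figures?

41.355

Q is at the origin; Q and R share the same y with |QR| = 64.5 and R in +x, so R = (64.5, 0). QC runs at 133.6° with |QC| = 31.6, so C = (-21.792, 22.884). D is determined by |CD| = 72.2 and |DR| = 35.2 together: it lies at the intersection of circle(C, 72.2) and circle(R, 35.2). With |CR| = 89.275, the foot of the radical line on CR is 66.893 from C and the perpendicular offset is √(72.2² − 66.893²) = 27.168. Taking the right-of-CR solution: D = (35.902, -20.524).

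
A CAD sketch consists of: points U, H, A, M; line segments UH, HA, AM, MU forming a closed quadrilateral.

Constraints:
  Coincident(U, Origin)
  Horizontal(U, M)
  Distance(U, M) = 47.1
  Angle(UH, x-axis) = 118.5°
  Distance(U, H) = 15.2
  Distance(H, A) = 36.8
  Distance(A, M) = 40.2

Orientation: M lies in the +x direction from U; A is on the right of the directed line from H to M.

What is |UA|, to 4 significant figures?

21.61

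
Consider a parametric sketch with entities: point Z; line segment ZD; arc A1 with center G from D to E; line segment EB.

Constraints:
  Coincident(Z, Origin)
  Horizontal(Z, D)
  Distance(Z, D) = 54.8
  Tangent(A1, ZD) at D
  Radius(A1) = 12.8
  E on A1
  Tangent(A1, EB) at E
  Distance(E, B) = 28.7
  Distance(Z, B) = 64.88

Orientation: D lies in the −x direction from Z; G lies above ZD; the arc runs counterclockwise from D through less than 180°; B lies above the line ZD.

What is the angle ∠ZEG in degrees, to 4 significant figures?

148.2°

Z is at the origin; Z and D share the same y with |ZD| = 54.8 and D on the −x side, so D = (-54.80, 0.000). Since A1 is tangent to ZD there, GD ⟂ ZD, so G = D + (0, 12.8) = (-54.80, 12.80). Since GE ⟂ EB (tangency), |GB| = √(12.8² + 28.7²) = 31.42 regardless of where E sits on A1. So B lies on both circle(Z, 64.88) and circle(G, 31.42); the above-ZD intersection is B = (-48.13, 43.51). E is the foot of the tangent from B: E = (-42.27, 15.41).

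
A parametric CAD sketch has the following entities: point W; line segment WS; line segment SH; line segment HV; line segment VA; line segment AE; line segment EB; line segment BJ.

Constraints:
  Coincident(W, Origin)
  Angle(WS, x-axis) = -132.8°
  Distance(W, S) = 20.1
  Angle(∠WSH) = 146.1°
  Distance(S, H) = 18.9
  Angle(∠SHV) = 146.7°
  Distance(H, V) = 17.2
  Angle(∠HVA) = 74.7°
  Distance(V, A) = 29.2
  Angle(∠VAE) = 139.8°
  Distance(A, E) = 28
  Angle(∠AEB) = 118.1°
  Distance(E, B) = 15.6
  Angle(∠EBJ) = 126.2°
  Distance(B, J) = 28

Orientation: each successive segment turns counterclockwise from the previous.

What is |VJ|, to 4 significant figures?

49.77

∠AEB = 118.1° gives EB at 141.8° from the x-axis; with |EB| = 15.6, B = (5.642, 6.781). ∠EBJ = 126.2° gives BJ at -164.4° from the x-axis; with |BJ| = 28.0, J = (-21.33, -0.7486). Then |VJ| = |J − V| = 49.77.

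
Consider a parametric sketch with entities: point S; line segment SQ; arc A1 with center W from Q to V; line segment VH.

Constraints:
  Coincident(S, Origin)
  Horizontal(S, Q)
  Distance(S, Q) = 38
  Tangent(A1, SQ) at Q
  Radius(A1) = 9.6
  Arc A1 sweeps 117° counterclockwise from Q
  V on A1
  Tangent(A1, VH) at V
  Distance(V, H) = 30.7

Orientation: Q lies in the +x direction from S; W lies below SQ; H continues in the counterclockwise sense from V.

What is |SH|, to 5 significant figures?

59.907

On A1, Q sits at bearing 90° from W; a 117° counterclockwise sweep puts V at bearing 207°, so V = W + 9.6·(cos 207°, sin 207°) = (29.446, -13.958). Since A1 is tangent to VH there, WV ⟂ VH, so VH runs along (−sin 207°, cos 207°); with |VH| = 30.7, H = (43.384, -41.312). Then |SH| = |H − S| = 59.907.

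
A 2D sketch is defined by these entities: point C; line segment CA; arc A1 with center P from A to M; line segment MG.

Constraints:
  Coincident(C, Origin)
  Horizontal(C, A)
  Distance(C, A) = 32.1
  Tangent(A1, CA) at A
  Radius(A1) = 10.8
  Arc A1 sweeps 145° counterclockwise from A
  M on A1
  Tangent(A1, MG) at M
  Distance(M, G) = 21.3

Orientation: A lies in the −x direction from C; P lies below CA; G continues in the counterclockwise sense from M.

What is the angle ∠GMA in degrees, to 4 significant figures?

107.5°

C is at the origin; C and A share the same y with |CA| = 32.1 and A on the −x side, so A = (-32.10, 0.000). Tangency of A1 to CA means the radius PA is perpendicular to CA, so P = A + (0, -10.8) = (-32.10, -10.80). On A1, A sits at bearing 90° from P; a 145° counterclockwise sweep puts M at bearing 235°, so M = P + 10.8·(cos 235°, sin 235°) = (-38.29, -19.65). Tangency of A1 to MG means the radius PM is perpendicular to MG, so MG runs along (−sin 235°, cos 235°); with |MG| = 21.3, G = (-20.85, -31.86). Then cos ∠GMA = MG·MA / (|MG||MA|), giving 107.5°.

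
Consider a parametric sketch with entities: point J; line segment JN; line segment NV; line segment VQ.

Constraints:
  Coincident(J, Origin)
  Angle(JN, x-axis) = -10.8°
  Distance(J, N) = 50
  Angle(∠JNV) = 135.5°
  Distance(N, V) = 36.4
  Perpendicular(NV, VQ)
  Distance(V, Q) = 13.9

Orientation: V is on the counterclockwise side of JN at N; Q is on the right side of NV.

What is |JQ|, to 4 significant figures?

87.11

∠JNV = 135.5°, so NV runs at -10.8° + (180° − 135.5°) = 33.70° from the x-axis; with |NV| = 36.4, V = N + 36.4·(cos 33.70°, sin 33.70°) = (79.40, 10.83). NV is perpendicular to VQ; with |VQ| = 13.9 on the right of NV, Q = V + 13.9·(0.5548, -0.8320) = (87.11, -0.7369). Then |JQ| = |Q − J| = 87.11.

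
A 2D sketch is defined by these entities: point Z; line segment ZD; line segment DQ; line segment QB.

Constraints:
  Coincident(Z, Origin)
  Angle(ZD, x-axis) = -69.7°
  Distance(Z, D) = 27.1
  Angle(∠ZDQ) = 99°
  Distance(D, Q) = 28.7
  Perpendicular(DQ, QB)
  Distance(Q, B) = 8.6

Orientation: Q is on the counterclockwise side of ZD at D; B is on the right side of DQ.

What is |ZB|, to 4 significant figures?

48.33

Z is at the origin; ZD runs at -69.7° with length 27.1, so D = 27.1·(cos -69.7°, sin -69.7°) = (9.402, -25.42). ∠ZDQ = 99.0°, so DQ runs at -69.7° + (180° − 99.0°) = 11.30° from the x-axis; with |DQ| = 28.7, Q = D + 28.7·(cos 11.30°, sin 11.30°) = (37.55, -19.79). DQ ⟂ QB; with |QB| = 8.6 on the right of DQ, B = Q + 8.6·(0.1959, -0.9806) = (39.23, -28.23). Then |ZB| = |B − Z| = 48.33.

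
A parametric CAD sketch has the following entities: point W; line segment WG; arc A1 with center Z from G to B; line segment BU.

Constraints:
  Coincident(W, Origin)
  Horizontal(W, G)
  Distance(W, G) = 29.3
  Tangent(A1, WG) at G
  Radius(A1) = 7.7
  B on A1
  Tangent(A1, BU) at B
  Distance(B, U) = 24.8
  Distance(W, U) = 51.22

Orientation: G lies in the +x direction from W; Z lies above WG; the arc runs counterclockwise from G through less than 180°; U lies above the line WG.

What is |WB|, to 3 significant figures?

37.5

W is at the origin; W and G share the same y with |WG| = 29.3 and G on the +x side, so G = (29.3, 0.00). Since A1 is tangent to WG there, ZG ⟂ WG, so Z = G + (0, 7.7) = (29.3, 7.70). Since ZB ⟂ BU (tangency), |ZU| = √(7.7² + 24.8²) = 26.0 regardless of where B sits on A1. So U lies on both circle(W, 51.22) and circle(Z, 26.0); the above-WG intersection is U = (40.8, 31.0). B is the foot of the tangent from U: B = (36.9, 6.50).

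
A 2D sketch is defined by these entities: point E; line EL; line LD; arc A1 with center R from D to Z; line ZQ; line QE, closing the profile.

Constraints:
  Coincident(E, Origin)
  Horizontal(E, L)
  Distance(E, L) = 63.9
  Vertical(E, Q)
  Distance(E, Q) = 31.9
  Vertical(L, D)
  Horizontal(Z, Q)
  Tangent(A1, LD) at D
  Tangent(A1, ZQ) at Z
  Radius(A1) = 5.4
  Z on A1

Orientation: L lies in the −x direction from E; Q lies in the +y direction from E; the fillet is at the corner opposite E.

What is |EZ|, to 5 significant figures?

66.632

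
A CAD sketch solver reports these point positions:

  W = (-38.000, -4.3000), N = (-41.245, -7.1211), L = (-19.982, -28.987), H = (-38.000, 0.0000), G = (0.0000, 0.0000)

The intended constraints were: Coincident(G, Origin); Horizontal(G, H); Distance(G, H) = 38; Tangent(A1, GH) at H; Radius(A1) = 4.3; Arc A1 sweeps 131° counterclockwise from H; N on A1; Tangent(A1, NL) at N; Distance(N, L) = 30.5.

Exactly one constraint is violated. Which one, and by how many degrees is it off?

Tangent(A1, NL) at N — off by 3.20°.

G = (0.00, 0.00) ✓; G.y = 0.00, H.y = 0.00 ✓; |GH| = 38.00 ✓; ∠(WH, HG) = 90.00° ✓; |WH| = 4.300 ✓; bearing(W→N) − bearing(W→H) = 131.0° ✓; |WN| = 4.300 ✓; ∠(WN, NL) = 86.80° ✗; |NL| = 30.50 ✓.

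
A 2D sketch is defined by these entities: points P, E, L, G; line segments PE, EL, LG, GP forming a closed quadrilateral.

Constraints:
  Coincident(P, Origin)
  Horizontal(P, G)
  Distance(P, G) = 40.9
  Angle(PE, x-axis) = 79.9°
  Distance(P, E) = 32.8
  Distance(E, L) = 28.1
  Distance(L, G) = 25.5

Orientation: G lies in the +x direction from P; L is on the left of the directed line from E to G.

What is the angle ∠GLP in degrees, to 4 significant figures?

72.43°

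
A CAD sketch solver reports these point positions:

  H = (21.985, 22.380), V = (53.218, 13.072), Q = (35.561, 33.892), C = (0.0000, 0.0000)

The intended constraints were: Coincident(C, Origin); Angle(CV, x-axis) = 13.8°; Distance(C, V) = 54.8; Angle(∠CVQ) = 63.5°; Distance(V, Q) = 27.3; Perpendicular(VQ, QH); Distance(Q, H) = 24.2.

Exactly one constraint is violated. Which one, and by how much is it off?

Distance(Q, H) = 24.2 — off by 6.40.

C = (0.00, 0.00) ✓; CV at 13.80° ✓; |CV| = 54.80 ✓; ∠CVQ = 63.50° ✓; |VQ| = 27.30 ✓; ∠(VQ, QH) = 90.00° ✓; |QH| = 17.80 ✗.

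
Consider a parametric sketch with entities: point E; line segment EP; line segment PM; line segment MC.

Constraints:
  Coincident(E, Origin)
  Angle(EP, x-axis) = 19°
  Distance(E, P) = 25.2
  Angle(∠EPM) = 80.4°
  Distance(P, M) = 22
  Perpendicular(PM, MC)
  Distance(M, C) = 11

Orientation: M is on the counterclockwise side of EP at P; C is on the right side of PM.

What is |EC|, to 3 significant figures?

40.0

∠EPM = 80.4°, so PM runs at 19.0° + (180° − 80.4°) = 119° from the x-axis; with |PM| = 22.0, M = P + 22.0·(cos 119°, sin 119°) = (13.3, 27.5). The perpendicularity gives MC at right angles to PM; with |MC| = 11.0 on the right of PM, C = M + 11.0·(0.878, 0.479) = (23.0, 32.8). Then |EC| = |C − E| = 40.0.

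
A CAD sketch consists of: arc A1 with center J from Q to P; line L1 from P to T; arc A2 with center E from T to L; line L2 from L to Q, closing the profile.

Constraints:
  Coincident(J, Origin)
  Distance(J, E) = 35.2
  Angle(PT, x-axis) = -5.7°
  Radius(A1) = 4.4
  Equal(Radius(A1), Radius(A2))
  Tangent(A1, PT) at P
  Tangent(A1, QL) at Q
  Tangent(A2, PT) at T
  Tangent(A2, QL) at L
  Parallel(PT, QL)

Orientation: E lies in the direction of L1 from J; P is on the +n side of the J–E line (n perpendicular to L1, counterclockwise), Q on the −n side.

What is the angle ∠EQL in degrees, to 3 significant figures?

7.13°

Tangency of A1 to both parallel lines with radius 4.4 puts P and Q at J ± 4.4·n: P = (0.437, 4.38), Q = (-0.437, -4.38). Equal radii place T and L the same way about E: T = E + 4.4·n = (35.5, 0.882), L = E − 4.4·n = (34.6, -7.87). Then cos ∠EQL = QE·QL / (|QE||QL|), giving 7.13°.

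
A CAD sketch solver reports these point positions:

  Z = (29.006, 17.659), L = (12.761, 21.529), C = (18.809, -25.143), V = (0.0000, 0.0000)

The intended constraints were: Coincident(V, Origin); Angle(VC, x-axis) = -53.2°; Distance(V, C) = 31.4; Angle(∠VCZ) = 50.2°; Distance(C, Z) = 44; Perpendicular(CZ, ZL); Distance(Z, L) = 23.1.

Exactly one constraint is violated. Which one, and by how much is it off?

Distance(Z, L) = 23.1 — off by 6.40.

V = (0.00, 0.00) ✓; VC at -53.20° ✓; |VC| = 31.40 ✓; ∠VCZ = 50.20° ✓; |CZ| = 44.00 ✓; ∠(CZ, ZL) = 90.00° ✓; |ZL| = 16.70 ✗.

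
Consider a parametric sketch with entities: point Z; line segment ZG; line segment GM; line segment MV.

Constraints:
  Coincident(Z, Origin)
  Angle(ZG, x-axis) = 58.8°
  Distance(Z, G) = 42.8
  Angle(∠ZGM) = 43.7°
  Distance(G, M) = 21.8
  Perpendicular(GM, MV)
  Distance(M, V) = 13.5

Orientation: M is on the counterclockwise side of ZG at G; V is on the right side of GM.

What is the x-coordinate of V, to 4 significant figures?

-2.393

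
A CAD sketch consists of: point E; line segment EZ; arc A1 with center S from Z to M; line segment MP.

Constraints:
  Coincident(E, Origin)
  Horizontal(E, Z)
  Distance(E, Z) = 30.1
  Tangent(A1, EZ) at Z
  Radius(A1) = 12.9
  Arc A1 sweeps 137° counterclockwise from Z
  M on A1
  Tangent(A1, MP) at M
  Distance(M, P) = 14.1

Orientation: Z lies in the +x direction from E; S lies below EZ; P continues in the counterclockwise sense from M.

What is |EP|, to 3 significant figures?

44.9

E is at the origin; EZ is horizontal with |EZ| = 30.1 and Z on the +x side, so Z = (30.1, 0.00). Since A1 is tangent to EZ there, SZ ⟂ EZ, so S = Z + (0, -12.9) = (30.1, -12.9). On A1, Z sits at bearing 90° from S; a 137° counterclockwise sweep puts M at bearing 227°, so M = S + 12.9·(cos 227°, sin 227°) = (21.3, -22.3). Since A1 is tangent to MP there, SM ⟂ MP, so MP runs along (−sin 227°, cos 227°); with |MP| = 14.1, P = (31.6, -32.0). Then |EP| = |P − E| = 44.9.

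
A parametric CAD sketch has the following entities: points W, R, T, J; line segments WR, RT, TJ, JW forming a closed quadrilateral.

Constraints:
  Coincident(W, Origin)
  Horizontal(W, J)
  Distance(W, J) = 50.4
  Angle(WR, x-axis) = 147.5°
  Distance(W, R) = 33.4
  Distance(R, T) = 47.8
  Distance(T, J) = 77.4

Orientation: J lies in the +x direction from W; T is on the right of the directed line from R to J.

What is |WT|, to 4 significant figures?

36.22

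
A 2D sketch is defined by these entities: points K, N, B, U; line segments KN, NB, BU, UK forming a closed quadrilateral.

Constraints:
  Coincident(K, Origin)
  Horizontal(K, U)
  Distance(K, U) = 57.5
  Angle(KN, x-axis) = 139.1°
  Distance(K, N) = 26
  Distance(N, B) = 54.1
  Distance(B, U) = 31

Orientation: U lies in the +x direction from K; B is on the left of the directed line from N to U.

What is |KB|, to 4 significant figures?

40.03

K is at the origin; K and U share the same y with |KU| = 57.5 and U in +x, so U = (57.5, 0). KN runs at 139.1° with |KN| = 26.0, so N = (-19.65, 17.02). B is determined by |NB| = 54.1 and |BU| = 31.0 together: it lies at the intersection of circle(N, 54.1) and circle(U, 31.0). With |NU| = 79.01, the foot of the radical line on NU is 51.94 from N and the perpendicular offset is √(54.1² − 51.94²) = 15.12. Taking the left-of-NU solution: B = (34.33, 20.59).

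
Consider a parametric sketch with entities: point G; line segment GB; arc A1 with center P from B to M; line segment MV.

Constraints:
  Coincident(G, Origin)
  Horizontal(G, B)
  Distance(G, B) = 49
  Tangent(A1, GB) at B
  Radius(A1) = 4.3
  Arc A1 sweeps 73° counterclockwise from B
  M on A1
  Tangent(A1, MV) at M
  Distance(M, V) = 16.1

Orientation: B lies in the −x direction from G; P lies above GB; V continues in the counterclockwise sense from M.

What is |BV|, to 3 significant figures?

20.4

G is at the origin; GB is horizontal with |GB| = 49.0 and B on the −x side, so B = (-49.0, 0.00). Tangency of A1 to GB means the radius PB is perpendicular to GB, so P = B + (0, 4.3) = (-49.0, 4.30). On A1, B sits at bearing -90° from P; a 73° counterclockwise sweep puts M at bearing -17°, so M = P + 4.3·(cos -17°, sin -17°) = (-44.9, 3.04). The tangent condition forces PM to be normal to MV, so MV runs along (−sin -17°, cos -17°); with |MV| = 16.1, V = (-40.2, 18.4). Then |BV| = |V − B| = 20.4.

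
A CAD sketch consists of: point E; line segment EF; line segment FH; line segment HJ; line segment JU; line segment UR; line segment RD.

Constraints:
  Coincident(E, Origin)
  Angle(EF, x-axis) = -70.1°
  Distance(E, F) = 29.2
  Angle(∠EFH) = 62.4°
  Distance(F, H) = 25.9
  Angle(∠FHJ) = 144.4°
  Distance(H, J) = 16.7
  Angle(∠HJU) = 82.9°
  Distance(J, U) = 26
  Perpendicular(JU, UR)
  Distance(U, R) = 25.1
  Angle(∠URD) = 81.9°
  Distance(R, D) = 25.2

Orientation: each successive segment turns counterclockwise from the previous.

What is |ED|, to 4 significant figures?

31.44

JU is perpendicular to UR, so UR runs at -89.80°; with |UR| = 25.1, R = (3.531, -16.97). ∠URD = 81.9° gives RD at 8.300° from the x-axis; with |RD| = 25.2, D = (28.47, -13.33). Then |ED| = |D − E| = 31.44.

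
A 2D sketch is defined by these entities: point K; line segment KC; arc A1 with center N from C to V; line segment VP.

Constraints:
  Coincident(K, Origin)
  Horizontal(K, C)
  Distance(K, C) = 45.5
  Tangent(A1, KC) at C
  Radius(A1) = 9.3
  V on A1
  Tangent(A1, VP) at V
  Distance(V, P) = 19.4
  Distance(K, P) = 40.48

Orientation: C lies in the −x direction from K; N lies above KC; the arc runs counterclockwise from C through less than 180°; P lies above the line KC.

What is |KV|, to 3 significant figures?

37.2

K is at the origin; KC is horizontal with |KC| = 45.5 and C on the −x side, so C = (-45.5, 0.00). Tangency of A1 to KC means the radius NC is perpendicular to KC, so N = C + (0, 9.3) = (-45.5, 9.30). Since NV ⟂ VP (tangency), |NP| = √(9.3² + 19.4²) = 21.5 regardless of where V sits on A1. So P lies on both circle(K, 40.48) and circle(N, 21.5); the above-KC intersection is P = (-31.4, 25.5). V is the foot of the tangent from P: V = (-36.5, 6.84).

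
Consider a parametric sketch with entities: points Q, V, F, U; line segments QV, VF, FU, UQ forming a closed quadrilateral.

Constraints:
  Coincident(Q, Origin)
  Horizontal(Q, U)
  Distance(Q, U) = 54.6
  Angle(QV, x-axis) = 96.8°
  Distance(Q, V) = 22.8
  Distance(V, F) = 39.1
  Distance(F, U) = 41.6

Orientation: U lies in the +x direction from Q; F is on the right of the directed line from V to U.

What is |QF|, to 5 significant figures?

19.287

Q is at the origin; Q and U share the same y with |QU| = 54.6 and U in +x, so U = (54.6, 0). QV runs at 96.8° with |QV| = 22.8, so V = (-2.6996, 22.640). F is determined by |VF| = 39.1 and |FU| = 41.6 together: it lies at the intersection of circle(V, 39.1) and circle(U, 41.6). With |VU| = 61.610, the foot of the radical line on VU is 29.168 from V and the perpendicular offset is √(39.1² − 29.168²) = 26.039. Taking the right-of-VU solution: F = (14.859, -12.296).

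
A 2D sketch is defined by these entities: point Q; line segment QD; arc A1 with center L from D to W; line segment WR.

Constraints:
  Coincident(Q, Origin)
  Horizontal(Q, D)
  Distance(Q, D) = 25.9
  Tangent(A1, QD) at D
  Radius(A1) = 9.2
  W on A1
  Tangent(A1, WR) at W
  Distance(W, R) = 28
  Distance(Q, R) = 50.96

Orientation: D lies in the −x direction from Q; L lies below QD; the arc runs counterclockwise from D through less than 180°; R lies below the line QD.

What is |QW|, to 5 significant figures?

36.319

Q is at the origin; QD is horizontal with |QD| = 25.9 and D on the −x side, so D = (-25.900, 0.0000). A1 meets QD tangentially, so LD is at right angles to QD, so L = D + (0, -9.2) = (-25.900, -9.2000). Since LW ⟂ WR (tangency), |LR| = √(9.2² + 28.0²) = 29.473 regardless of where W sits on A1. So R lies on both circle(Q, 50.96) and circle(L, 29.473); the below-QD intersection is R = (-34.688, -37.332). W is the foot of the tangent from R: W = (-35.099, -9.3352).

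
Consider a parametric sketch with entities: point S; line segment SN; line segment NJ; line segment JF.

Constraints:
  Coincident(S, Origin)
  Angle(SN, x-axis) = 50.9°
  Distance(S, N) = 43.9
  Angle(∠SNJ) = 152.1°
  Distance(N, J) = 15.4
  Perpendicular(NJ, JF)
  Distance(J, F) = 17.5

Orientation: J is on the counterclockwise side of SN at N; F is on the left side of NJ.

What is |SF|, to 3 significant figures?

54.3

∠SNJ = 152.1°, so NJ runs at 50.9° + (180° − 152.1°) = 78.8° from the x-axis; with |NJ| = 15.4, J = N + 15.4·(cos 78.8°, sin 78.8°) = (30.7, 49.2). The perpendicularity gives JF at right angles to NJ; with |JF| = 17.5 on the left of NJ, F = J + 17.5·(-0.981, 0.194) = (13.5, 52.6). Then |SF| = |F − S| = 54.3.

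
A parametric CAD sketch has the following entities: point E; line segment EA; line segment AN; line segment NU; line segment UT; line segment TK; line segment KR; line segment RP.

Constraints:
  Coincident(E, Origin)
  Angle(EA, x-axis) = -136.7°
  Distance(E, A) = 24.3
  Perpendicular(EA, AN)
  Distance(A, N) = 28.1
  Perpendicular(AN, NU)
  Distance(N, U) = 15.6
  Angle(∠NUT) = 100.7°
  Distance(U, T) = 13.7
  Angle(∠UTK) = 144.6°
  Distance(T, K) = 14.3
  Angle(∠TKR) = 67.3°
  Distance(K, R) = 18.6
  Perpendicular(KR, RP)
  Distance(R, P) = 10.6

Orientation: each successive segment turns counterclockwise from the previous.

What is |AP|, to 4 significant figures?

23.69

E is at the origin; EA runs at -136.7° with length 24.3, so A = (-17.68, -16.67). The perpendicularity gives AN at right angles to EA, so AN runs at -46.70°; with |AN| = 28.1, N = (1.587, -37.12). AN is perpendicular to NU, so NU runs at 43.30°; with |NU| = 15.6, U = (12.94, -26.42). ∠NUT = 100.7° gives UT at 122.6° from the x-axis; with |UT| = 13.7, T = (5.559, -14.88). ∠UTK = 144.6° gives TK at 158.0° from the x-axis; with |TK| = 14.3, K = (-7.700, -9.519). ∠TKR = 67.3° gives KR at -89.30° from the x-axis; with |KR| = 18.6, R = (-7.473, -28.12). KR is perpendicular to RP, so RP runs at 0.7000°; with |RP| = 10.6, P = (3.126, -27.99). Then |AP| = |P − A| = 23.69.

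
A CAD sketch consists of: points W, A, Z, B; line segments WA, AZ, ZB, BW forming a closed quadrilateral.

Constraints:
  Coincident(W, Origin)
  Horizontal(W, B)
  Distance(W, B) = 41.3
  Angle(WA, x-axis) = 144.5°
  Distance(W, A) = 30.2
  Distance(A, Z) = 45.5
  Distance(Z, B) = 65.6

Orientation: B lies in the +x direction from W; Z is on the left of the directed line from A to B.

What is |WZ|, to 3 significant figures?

53.6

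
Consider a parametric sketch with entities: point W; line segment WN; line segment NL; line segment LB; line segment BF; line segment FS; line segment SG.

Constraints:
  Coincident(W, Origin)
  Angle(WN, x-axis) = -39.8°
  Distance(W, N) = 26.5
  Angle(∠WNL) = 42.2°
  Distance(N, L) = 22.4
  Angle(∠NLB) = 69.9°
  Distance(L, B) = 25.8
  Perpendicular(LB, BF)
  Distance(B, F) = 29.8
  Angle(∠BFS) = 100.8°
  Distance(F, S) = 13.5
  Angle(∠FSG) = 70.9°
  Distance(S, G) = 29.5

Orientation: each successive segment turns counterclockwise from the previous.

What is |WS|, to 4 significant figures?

36.21

W is at the origin; WN runs at -39.8° with length 26.5, so N = (20.36, -16.96). ∠WNL = 42.2° gives NL at 98.00° from the x-axis; with |NL| = 22.4, L = (17.24, 5.219). ∠NLB = 69.9° gives LB at -151.9° from the x-axis; with |LB| = 25.8, B = (-5.517, -6.933). LB ⟂ BF, so BF runs at -61.90°; with |BF| = 29.8, F = (8.519, -33.22). ∠BFS = 100.8° gives FS at 17.30° from the x-axis; with |FS| = 13.5, S = (21.41, -29.21). Then |WS| = |S − W| = 36.21.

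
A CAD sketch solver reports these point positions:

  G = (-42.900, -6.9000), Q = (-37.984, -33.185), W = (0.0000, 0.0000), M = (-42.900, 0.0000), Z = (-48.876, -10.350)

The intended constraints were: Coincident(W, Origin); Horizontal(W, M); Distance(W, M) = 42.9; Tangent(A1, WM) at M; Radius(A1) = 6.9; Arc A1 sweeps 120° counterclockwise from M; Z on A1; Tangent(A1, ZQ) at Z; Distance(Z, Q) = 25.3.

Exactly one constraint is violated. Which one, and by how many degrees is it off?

Tangent(A1, ZQ) at Z — off by 4.50°.

W = (0.00, 0.00) ✓; W.y = 0.00, M.y = 0.00 ✓; |WM| = 42.90 ✓; ∠(GM, MW) = 90.00° ✓; |GM| = 6.900 ✓; bearing(G→Z) − bearing(G→M) = 120.0° ✓; |GZ| = 6.900 ✓; ∠(GZ, ZQ) = 94.50° ✗; |ZQ| = 25.30 ✓.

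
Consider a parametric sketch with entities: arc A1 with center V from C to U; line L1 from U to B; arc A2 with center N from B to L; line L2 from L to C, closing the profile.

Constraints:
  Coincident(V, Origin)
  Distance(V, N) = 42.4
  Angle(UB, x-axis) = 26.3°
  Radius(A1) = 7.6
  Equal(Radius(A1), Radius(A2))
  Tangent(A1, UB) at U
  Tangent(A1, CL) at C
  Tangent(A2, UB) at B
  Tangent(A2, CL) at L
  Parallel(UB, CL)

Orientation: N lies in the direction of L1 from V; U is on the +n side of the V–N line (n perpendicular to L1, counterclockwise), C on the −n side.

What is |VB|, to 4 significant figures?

43.08

Tangency of A1 to both parallel lines with radius 7.6 puts U and C at V ± 7.6·n: U = (-3.367, 6.813), C = (3.367, -6.813). Equal radii place B and L the same way about N: B = N + 7.6·n = (34.64, 25.60), L = N − 7.6·n = (41.38, 11.97). Then |VB| = |B − V| = 43.08.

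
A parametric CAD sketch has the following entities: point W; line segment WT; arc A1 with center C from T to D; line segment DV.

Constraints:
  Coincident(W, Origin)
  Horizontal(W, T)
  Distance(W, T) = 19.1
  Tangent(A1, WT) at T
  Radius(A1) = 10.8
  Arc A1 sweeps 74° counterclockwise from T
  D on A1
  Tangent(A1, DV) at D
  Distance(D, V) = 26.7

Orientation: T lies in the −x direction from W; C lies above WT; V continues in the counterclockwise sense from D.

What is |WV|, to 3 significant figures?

33.5

On A1, T sits at bearing -90° from C; a 74° counterclockwise sweep puts D at bearing -16°, so D = C + 10.8·(cos -16°, sin -16°) = (-8.72, 7.82). Since A1 is tangent to DV there, CD ⟂ DV, so DV runs along (−sin -16°, cos -16°); with |DV| = 26.7, V = (-1.36, 33.5). Then |WV| = |V − W| = 33.5.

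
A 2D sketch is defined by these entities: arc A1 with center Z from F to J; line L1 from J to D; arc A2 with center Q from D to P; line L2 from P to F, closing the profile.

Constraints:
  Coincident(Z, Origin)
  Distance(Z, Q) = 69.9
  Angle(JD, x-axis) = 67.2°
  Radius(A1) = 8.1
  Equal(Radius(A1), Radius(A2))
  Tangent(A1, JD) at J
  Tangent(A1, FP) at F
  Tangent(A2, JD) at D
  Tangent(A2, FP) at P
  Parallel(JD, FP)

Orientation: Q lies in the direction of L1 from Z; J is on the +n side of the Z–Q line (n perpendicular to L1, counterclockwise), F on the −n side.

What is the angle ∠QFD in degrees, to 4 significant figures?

6.439°

The slot axis is L1's direction at 67.2°, so u = (cos 67.2°, sin 67.2°) = (0.3875, 0.9219) and n = (−sin 67.2°, cos 67.2°) = (-0.9219, 0.3875). Z is at the origin and Q lies 69.9 along u from Z, so Q = 69.9·u = (27.09, 64.44). Tangency of A1 to both parallel lines with radius 8.1 puts J and F at Z ± 8.1·n: J = (-7.467, 3.139), F = (7.467, -3.139). Equal radii place D and P the same way about Q: D = Q + 8.1·n = (19.62, 67.58), P = Q − 8.1·n = (34.55, 61.30). Then cos ∠QFD = FQ·FD / (|FQ||FD|), giving 6.439°.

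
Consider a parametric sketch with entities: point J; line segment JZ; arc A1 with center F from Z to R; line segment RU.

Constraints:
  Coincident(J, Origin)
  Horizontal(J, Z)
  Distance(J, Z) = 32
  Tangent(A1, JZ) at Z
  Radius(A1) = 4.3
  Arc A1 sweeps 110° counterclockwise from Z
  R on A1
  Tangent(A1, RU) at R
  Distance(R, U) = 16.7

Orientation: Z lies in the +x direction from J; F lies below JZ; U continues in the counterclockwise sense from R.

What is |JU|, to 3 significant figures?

39.9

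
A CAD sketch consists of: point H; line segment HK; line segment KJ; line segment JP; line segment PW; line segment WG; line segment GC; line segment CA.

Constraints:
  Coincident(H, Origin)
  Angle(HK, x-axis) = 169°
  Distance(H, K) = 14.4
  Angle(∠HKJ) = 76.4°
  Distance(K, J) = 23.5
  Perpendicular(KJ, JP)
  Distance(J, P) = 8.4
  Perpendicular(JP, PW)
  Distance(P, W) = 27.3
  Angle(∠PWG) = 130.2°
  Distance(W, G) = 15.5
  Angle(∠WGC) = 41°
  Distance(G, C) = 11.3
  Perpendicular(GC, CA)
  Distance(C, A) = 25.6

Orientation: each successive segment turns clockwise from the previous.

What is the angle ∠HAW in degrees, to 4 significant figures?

35.74°

H is at the origin; HK runs at 169.0° with length 14.4, so K = (-14.14, 2.748). ∠HKJ = 76.4° gives KJ at 65.40° from the x-axis; with |KJ| = 23.5, J = (-4.353, 24.11). KJ ⟂ JP, so JP runs at -24.60°; with |JP| = 8.4, P = (3.285, 20.62). JP is perpendicular to PW, so PW runs at -114.6°; with |PW| = 27.3, W = (-8.080, -4.204). ∠PWG = 130.2° gives WG at -164.4° from the x-axis; with |WG| = 15.5, G = (-23.01, -8.372). ∠WGC = 41.0° gives GC at 56.60° from the x-axis; with |GC| = 11.3, C = (-16.79, 1.061). The perpendicularity gives CA at right angles to GC, so CA runs at -33.40°; with |CA| = 25.6, A = (4.584, -13.03). Then cos ∠HAW = AH·AW / (|AH||AW|), giving 35.74°.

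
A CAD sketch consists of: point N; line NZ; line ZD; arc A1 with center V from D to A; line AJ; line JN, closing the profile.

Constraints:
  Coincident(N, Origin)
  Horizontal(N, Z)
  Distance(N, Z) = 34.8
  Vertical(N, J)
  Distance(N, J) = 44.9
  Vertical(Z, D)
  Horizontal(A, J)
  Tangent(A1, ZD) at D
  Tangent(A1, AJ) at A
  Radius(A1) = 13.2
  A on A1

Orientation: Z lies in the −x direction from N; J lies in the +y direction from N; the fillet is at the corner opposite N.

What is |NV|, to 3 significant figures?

38.4

N is at the origin; N and Z share the same y with |NZ| = 34.8 and Z on the −x side, so Z = (-34.8, 0.00). N and J share the same x with |NJ| = 44.9 and J on the +y side, so J = (0.00, 44.9). The virtual corner opposite N is at (-34.8, 44.9). A1 meets ZD tangentially, so VD is at right angles to ZD and A1 meets AJ tangentially, so VA is at right angles to AJ, with radius 13.2, so the center V sits 13.2 in from both sides at V = (-21.6, 31.7). Then |NV| = |V − N| = 38.4.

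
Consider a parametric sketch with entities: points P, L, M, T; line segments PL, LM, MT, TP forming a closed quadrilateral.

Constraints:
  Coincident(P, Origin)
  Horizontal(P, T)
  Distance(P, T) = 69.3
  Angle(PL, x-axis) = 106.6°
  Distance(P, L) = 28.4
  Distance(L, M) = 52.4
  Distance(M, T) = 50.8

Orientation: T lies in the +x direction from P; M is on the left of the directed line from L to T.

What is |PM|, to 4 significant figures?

59.90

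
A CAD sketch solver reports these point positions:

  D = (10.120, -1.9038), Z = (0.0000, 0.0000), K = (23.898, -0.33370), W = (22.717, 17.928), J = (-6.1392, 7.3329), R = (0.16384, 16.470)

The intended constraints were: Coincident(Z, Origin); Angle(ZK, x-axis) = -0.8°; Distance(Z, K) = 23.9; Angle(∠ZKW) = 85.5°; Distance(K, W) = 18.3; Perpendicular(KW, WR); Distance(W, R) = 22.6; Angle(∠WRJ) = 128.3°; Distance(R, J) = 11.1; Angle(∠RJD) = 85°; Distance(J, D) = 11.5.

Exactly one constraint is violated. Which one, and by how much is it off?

Distance(J, D) = 11.5 — off by 7.20.

Z = (0.00, 0.00) ✓; ZK at -0.8000° ✓; |ZK| = 23.90 ✓; ∠ZKW = 85.50° ✓; |KW| = 18.30 ✓; ∠(KW, WR) = 90.00° ✓; |WR| = 22.60 ✓; ∠WRJ = 128.3° ✓; |RJ| = 11.10 ✓; ∠RJD = 85.00° ✓; |JD| = 18.70 ✗.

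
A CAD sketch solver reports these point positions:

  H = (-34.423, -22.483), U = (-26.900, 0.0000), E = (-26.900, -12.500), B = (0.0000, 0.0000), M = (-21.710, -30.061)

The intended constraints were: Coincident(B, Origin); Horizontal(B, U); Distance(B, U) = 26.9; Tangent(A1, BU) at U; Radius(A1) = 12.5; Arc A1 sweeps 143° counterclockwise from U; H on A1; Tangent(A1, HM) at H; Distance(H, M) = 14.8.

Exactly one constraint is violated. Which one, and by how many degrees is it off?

Tangent(A1, HM) at H — off by 6.20°.

B = (0.00, 0.00) ✓; B.y = 0.00, U.y = 0.00 ✓; |BU| = 26.90 ✓; ∠(EU, UB) = 90.00° ✓; |EU| = 12.50 ✓; bearing(E→H) − bearing(E→U) = 143.0° ✓; |EH| = 12.50 ✓; ∠(EH, HM) = 83.80° ✗; |HM| = 14.80 ✓.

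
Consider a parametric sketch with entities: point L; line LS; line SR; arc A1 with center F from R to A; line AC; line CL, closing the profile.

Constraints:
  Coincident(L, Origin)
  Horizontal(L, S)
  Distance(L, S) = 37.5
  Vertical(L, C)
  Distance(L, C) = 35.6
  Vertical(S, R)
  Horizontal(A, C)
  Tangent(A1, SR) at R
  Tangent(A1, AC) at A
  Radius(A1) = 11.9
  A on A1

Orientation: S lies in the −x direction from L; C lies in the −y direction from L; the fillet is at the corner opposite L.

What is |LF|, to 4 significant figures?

34.89

LC is vertical with |LC| = 35.6 and C on the −y side, so C = (0.000, -35.60). The virtual corner opposite L is at (-37.50, -35.60). Tangency of A1 to SR means the radius FR is perpendicular to SR and the tangent condition forces FA to be normal to AC, with radius 11.9, so the center F sits 11.9 in from both sides at F = (-25.60, -23.70). Then |LF| = |F − L| = 34.89.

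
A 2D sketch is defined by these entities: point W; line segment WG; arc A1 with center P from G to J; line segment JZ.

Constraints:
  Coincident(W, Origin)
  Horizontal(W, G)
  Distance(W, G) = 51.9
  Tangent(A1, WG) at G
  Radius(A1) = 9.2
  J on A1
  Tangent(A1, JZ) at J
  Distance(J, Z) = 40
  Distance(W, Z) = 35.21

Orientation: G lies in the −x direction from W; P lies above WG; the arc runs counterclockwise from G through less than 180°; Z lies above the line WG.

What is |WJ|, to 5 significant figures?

45.501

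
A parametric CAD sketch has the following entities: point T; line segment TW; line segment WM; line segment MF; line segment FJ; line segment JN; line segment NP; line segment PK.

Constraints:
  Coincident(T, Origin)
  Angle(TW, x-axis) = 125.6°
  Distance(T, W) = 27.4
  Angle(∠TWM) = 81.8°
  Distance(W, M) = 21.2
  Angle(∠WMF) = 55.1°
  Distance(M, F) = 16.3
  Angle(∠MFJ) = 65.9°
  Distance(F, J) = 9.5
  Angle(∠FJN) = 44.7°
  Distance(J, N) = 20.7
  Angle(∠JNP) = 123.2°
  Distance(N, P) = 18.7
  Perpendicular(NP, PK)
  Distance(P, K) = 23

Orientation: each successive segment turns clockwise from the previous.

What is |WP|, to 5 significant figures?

43.372

T is at the origin; TW runs at 125.6° with length 27.4, so W = (-15.950, 22.279). ∠TWM = 81.8° gives WM at 27.400° from the x-axis; with |WM| = 21.2, M = (2.8715, 32.035). ∠WMF = 55.1° gives MF at -97.500° from the x-axis; with |MF| = 16.3, F = (0.74394, 15.875). ∠MFJ = 65.9° gives FJ at 148.40° from the x-axis; with |FJ| = 9.5, J = (-7.3475, 20.853). ∠FJN = 44.7° gives JN at 13.100° from the x-axis; with |JN| = 20.7, N = (12.814, 25.544). ∠JNP = 123.2° gives NP at -43.700° from the x-axis; with |NP| = 18.7, P = (26.333, 12.625). Then |WP| = |P − W| = 43.372.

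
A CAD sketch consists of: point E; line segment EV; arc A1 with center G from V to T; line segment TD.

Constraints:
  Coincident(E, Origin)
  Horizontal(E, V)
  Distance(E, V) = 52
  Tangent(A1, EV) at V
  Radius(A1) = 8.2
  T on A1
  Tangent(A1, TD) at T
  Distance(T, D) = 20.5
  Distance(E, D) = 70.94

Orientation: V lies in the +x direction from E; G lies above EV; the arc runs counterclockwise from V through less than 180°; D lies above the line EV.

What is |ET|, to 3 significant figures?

60.0

E is at the origin; E and V share the same y with |EV| = 52.0 and V on the +x side, so V = (52.0, 0.00). A1 meets EV tangentially, so GV is at right angles to EV, so G = V + (0, 8.2) = (52.0, 8.20). Since GT ⟂ TD (tangency), |GD| = √(8.2² + 20.5²) = 22.1 regardless of where T sits on A1. So D lies on both circle(E, 70.94) and circle(G, 22.1); the above-EV intersection is D = (66.4, 24.9). T is the foot of the tangent from D: T = (59.8, 5.53).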